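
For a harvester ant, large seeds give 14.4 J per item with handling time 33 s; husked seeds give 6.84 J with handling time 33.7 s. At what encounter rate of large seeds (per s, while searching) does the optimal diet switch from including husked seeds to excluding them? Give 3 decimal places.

0.026 per s

Drop husked seeds once their profitability E₂/h₂ falls below the rate achievable on large seeds alone: E₂/h₂ = λE₁/(1 + λh₁).
Solve for λ: λE₁h₂ = E₂(1 + λh₁) → λ(E₁h₂ − E₂h₁) = E₂ → λ = E₂/(E₁h₂ − E₂h₁).
λ = 6.84/(14.4×33.7 − 6.84×33) = 6.84/259.6 = 0.02635 per s.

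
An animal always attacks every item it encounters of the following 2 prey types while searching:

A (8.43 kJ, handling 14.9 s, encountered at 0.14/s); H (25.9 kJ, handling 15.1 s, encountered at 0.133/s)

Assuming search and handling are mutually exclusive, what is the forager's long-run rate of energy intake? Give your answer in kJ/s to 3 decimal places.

R = Σλ_iE_i / (1 + Σλ_ih_i)
Numerator: 0.14×8.43 + 0.133×25.9 = 4.625
Denominator: 1 + 0.14×14.9 + 0.133×15.1 = 5.094
R = 4.625/5.094 = 0.9079 kJ/s

0.908 kJ/s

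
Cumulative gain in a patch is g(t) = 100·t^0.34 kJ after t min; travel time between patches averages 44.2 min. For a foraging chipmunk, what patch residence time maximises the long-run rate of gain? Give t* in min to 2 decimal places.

22.77 min

Maximise g(t)/(T+t): set derivative to zero → g'(t)(T+t) = g(t).
g'(t) = 0.34·100·t^-0.66. Setting 0.34·100·t^-0.66 = 100·t^0.34/(44.2+t) gives 0.34(44.2+t) = t, so 0.66·t = 0.34×44.2.
t* = 0.34×44.2/0.66 = 22.77 min.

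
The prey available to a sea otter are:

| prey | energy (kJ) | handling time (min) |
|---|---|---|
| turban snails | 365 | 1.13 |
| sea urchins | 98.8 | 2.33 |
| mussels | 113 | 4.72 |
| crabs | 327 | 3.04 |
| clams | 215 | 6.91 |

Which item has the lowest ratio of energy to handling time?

mussels

Profitability E/h (kJ/min): turban snails = 365/1.13 = 323, sea urchins = 98.8/2.33 = 42.4, mussels = 113/4.72 = 23.9, crabs = 327/3.04 = 108, clams = 215/6.91 = 31.1.
Ranked: turban snails > crabs > sea urchins > clams > mussels.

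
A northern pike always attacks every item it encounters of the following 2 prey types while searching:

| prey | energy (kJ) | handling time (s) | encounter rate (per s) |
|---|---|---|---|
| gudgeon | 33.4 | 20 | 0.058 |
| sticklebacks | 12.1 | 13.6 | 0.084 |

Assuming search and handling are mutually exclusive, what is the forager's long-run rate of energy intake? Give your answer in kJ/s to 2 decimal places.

R = Σλ_iE_i / (1 + Σλ_ih_i)
Numerator: 0.058×33.4 + 0.084×12.1 = 2.954
Denominator: 1 + 0.058×20 + 0.084×13.6 = 3.302
R = 2.954/3.302 = 0.8944 kJ/s

0.89 kJ/s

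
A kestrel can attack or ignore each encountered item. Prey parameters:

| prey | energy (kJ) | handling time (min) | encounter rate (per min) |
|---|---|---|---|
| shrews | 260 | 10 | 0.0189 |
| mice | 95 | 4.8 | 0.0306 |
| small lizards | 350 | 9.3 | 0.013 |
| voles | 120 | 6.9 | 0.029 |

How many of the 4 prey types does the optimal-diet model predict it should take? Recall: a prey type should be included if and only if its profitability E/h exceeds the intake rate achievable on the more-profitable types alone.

4

Rank by E/h (kJ/min): small lizards 37.6, shrews 26, mice 19.8, voles 17.4. Include each in turn until the next type's E/h falls below the running intake rate.
Rate on top 1: 4.059. shrews: 26 > 4.059 → include.
Rate on top 2: 7.225. mice: 19.8 > 7.225 → include.
Rate on top 3: 8.492. voles: 17.4 > 8.492 → include.
Optimal diet: small lizards, shrews, mice, voles — 4 of 4 types.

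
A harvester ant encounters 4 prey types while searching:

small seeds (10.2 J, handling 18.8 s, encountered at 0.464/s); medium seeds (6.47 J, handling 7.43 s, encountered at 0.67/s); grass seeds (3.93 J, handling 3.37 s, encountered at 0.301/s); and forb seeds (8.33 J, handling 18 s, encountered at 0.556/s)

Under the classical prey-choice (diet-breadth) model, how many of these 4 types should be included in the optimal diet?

Profitabilities (E/h, J/s): grass seeds 1.17, medium seeds 0.871, small seeds 0.543, forb seeds 0.463. Add prey in this order while the next type's profitability exceeds the intake rate on those already taken.
Rate on top 1: 0.5872. medium seeds: 0.871 > 0.5872 → include.
Rate on top 2: 0.7891. small seeds: 0.543 < 0.7891 → exclude; stop.
Optimal diet: grass seeds, medium seeds — 2 of 4 types.

2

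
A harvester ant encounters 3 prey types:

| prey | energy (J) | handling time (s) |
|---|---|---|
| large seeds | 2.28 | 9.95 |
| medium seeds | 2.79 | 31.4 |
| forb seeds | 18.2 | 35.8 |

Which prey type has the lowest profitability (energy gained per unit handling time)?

medium seeds

In descending order of E/h:
forb seeds: 18.2/35.8 = 0.508 J/s
large seeds: 2.28/9.95 = 0.229 J/s
medium seeds: 2.79/31.4 = 0.0889 J/s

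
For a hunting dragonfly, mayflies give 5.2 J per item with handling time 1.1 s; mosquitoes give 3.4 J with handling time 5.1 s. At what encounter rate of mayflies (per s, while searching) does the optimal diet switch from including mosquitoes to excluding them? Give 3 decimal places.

0.149 per s

At the threshold, the rate on mayflies alone equals the profitability of mosquitoes: λ·5.2/(1 + λ·1.1) = 3.4/5.1 = 0.6667.
Rearranging, λ(5.2 − 0.6667×1.1) = 0.6667, so λ = 0.6667/4.467 = 0.1493 per s.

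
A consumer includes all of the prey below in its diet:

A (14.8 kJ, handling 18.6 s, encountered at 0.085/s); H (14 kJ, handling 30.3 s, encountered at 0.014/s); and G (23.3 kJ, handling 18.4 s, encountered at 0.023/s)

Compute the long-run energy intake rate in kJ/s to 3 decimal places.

0.580 kJ/s

R = (0.085×14.8 + 0.014×14 + 0.023×23.3) / (1 + 0.085×18.6 + 0.014×30.3 + 0.023×18.4) = 1.99/3.428 = 0.5804 kJ/s.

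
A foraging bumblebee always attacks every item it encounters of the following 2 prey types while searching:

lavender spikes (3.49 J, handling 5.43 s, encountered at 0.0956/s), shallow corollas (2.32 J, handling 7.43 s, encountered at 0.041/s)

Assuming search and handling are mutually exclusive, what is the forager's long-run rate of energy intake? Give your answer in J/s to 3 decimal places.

R = Σλ_iE_i / (1 + Σλ_ih_i)
Numerator: 0.0956×3.49 + 0.041×2.32 = 0.4288
Denominator: 1 + 0.0956×5.43 + 0.041×7.43 = 1.824
R = 0.4288/1.824 = 0.2351 J/s

0.235 J/s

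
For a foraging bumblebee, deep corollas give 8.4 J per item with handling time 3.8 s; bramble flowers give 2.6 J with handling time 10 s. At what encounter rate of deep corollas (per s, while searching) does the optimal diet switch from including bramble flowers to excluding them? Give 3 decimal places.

0.035 per s

At the threshold, the rate on deep corollas alone equals the profitability of bramble flowers: λ·8.4/(1 + λ·3.8) = 2.6/10 = 0.26.
Rearranging, λ(8.4 − 0.26×3.8) = 0.26, so λ = 0.26/7.412 = 0.03508 per s.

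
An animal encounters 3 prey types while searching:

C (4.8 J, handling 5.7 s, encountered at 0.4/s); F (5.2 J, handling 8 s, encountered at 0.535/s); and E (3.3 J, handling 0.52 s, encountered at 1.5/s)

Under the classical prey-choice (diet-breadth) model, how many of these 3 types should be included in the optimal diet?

E/h in descending order: E 6.35, C 0.842, F 0.65 J/s. The optimal diet is the largest prefix of this list for which every included type satisfies E_i/h_i > R on the types above it.
Rate on top 1: 2.781. C: 0.842 < 2.781 → exclude; stop.
Optimal diet: E — 1 of 3 types.

1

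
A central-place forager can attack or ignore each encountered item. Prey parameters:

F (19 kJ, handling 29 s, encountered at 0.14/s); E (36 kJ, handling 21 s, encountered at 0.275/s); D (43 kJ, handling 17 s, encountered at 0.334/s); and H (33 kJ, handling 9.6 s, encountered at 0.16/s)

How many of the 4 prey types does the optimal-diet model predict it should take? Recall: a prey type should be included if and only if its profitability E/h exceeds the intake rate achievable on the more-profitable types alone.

2

Profitabilities (E/h, kJ/s): H 3.44, D 2.53, E 1.71, F 0.655. Add prey in this order while the next type's profitability exceeds the intake rate on those already taken.
Rate on top 1: 2.082. D: 2.53 > 2.082 → include.
Rate on top 2: 2.391. E: 1.71 < 2.391 → exclude; stop.
Optimal diet: H, D — 2 of 4 types.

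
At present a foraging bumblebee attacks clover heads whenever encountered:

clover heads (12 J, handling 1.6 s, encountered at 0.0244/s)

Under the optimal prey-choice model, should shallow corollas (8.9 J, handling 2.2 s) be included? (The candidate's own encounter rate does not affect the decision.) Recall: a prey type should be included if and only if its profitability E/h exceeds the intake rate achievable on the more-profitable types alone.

On clover heads alone, R = ΣλE/(1+Σλh) = 0.2928/1.039 = 0.2818 J/s.
shallow corollas: E/h = 8.9/2.2 = 4.045 J/s.
Since 4.045 > R, including shallow corollas increases the long-run rate.

Yes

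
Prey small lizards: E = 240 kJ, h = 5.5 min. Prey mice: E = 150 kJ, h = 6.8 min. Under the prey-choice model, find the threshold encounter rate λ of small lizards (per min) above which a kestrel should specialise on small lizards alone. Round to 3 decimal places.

0.186 per min

Drop mice once their profitability E₂/h₂ falls below the rate achievable on small lizards alone: E₂/h₂ = λE₁/(1 + λh₁).
Solve for λ: λE₁h₂ = E₂(1 + λh₁) → λ(E₁h₂ − E₂h₁) = E₂ → λ = E₂/(E₁h₂ − E₂h₁).
λ = 150/(240×6.8 − 150×5.5) = 150/807 = 0.1859 per min.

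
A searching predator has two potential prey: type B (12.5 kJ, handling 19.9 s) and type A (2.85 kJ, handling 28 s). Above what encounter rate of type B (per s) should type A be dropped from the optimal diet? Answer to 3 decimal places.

0.010 per s

Drop type A once their profitability E₂/h₂ falls below the rate achievable on type B alone: E₂/h₂ = λE₁/(1 + λh₁).
Solve for λ: λE₁h₂ = E₂(1 + λh₁) → λ(E₁h₂ − E₂h₁) = E₂ → λ = E₂/(E₁h₂ − E₂h₁).
λ = 2.85/(12.5×28 − 2.85×19.9) = 2.85/293.3 = 0.009718 per s.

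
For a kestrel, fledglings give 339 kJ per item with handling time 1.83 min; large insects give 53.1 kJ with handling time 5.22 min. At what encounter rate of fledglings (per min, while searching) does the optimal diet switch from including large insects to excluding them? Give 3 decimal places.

The zero-one rule: include large insects iff E₂/h₂ > λE₁/(1+λh₁). Equality gives the switch point.
λE₁h₂ = E₂ + λE₂h₁ ⇒ λ = E₂/(E₁h₂ − E₂h₁) = 53.1/(1770 − 97.17) = 0.03175 per min.

0.032 per min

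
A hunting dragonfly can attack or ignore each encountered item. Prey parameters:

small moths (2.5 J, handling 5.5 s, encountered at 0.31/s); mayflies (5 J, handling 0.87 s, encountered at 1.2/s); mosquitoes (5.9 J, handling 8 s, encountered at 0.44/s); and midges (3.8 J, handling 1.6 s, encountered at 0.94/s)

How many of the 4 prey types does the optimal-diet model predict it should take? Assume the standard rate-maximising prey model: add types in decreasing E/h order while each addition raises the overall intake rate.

1

E/h in descending order: mayflies 5.75, midges 2.37, mosquitoes 0.738, small moths 0.455 J/s. The optimal diet is the largest prefix of this list for which every included type satisfies E_i/h_i > R on the types above it.
Rate on top 1: 2.935. midges: 2.37 < 2.935 → exclude; stop.
Optimal diet: mayflies — 1 of 4 types.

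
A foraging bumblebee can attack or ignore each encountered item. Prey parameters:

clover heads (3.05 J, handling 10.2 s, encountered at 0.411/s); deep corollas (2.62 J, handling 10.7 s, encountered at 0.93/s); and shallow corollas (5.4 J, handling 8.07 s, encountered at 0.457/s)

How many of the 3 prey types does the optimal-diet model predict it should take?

Rank by E/h (J/s): shallow corollas 0.669, clover heads 0.299, deep corollas 0.245. Include each in turn until the next type's E/h falls below the running intake rate.
Rate on top 1: 0.5264. clover heads: 0.299 < 0.5264 → exclude; stop.
Optimal diet: shallow corollas — 1 of 3 types.

1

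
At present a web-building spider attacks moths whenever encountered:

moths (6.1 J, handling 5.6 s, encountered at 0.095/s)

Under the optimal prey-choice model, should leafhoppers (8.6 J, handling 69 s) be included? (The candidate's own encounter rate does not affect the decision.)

Intake rate on the current diet: R = (0.095×6.1) / (1 + 0.095×5.6) = 0.5795/1.532 = 0.3783 J/s.
Profitability of leafhoppers: 8.6/69 = 0.1246 J/s.
0.1246 < 0.3783, so adding leafhoppers would lower the average — exclude it.

No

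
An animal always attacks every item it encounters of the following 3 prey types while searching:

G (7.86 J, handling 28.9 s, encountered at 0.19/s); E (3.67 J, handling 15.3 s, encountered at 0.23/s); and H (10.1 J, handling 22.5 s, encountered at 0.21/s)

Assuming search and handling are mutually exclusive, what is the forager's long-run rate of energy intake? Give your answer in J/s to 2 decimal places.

0.30 J/s

R = Σλ_iE_i / (1 + Σλ_ih_i)
Numerator: 0.19×7.86 + 0.23×3.67 + 0.21×10.1 = 4.458
Denominator: 1 + 0.19×28.9 + 0.23×15.3 + 0.21×22.5 = 14.73
R = 4.458/14.73 = 0.3026 J/s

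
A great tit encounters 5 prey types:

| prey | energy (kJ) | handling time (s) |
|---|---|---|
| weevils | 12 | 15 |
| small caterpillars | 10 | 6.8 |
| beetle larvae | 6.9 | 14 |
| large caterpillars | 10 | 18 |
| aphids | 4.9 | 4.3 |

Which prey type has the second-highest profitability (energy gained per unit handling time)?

In descending order of E/h:
small caterpillars: 10/6.8 = 1.47 kJ/s
aphids: 4.9/4.3 = 1.14 kJ/s
weevils: 12/15 = 0.8 kJ/s
large caterpillars: 10/18 = 0.556 kJ/s
beetle larvae: 6.9/14 = 0.493 kJ/s

aphids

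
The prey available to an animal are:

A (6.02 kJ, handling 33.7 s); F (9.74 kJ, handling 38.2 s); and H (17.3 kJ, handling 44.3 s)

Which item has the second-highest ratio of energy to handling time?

F

In descending order of E/h:
H: 17.3/44.3 = 0.391 kJ/s
F: 9.74/38.2 = 0.255 kJ/s
A: 6.02/33.7 = 0.179 kJ/s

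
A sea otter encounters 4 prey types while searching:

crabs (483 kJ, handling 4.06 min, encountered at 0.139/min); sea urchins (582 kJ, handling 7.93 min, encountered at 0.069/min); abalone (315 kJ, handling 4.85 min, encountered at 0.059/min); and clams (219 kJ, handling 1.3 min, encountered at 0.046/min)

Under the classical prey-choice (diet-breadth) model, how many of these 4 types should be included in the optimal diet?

4

Profitabilities (E/h, kJ/min): clams 168, crabs 119, sea urchins 73.4, abalone 64.9. Add prey in this order while the next type's profitability exceeds the intake rate on those already taken.
Rate on top 1: 9.506. crabs: 119 > 9.506 → include.
Rate on top 2: 47.54. sea urchins: 73.4 > 47.54 → include.
Rate on top 3: 54.05. abalone: 64.9 > 54.05 → include.
Optimal diet: clams, crabs, sea urchins, abalone — 4 of 4 types.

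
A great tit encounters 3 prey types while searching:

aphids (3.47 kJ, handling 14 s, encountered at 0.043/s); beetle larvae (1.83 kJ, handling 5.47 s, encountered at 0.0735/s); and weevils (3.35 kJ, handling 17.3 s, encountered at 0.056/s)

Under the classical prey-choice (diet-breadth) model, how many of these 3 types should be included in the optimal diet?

3

E/h in descending order: beetle larvae 0.335, aphids 0.248, weevils 0.194 kJ/s. The optimal diet is the largest prefix of this list for which every included type satisfies E_i/h_i > R on the types above it.
Rate on top 1: 0.09593. aphids: 0.248 > 0.09593 → include.
Rate on top 2: 0.1416. weevils: 0.194 > 0.1416 → include.
Optimal diet: beetle larvae, aphids, weevils — 3 of 3 types.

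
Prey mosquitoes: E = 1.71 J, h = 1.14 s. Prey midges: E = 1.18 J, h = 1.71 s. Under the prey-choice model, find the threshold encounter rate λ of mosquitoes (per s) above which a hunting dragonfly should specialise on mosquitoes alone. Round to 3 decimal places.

0.747 per s

Drop midges once their profitability E₂/h₂ falls below the rate achievable on mosquitoes alone: E₂/h₂ = λE₁/(1 + λh₁).
Solve for λ: λE₁h₂ = E₂(1 + λh₁) → λ(E₁h₂ − E₂h₁) = E₂ → λ = E₂/(E₁h₂ − E₂h₁).
λ = 1.18/(1.71×1.71 − 1.18×1.14) = 1.18/1.579 = 0.7474 per s.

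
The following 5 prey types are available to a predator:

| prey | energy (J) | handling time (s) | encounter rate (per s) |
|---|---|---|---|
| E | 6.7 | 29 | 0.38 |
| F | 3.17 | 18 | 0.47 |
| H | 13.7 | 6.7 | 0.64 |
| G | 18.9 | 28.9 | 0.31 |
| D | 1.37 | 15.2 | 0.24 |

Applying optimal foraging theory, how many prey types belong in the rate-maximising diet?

Profitabilities (E/h, J/s): H 2.04, G 0.654, E 0.231, F 0.176, D 0.0901. Add prey in this order while the next type's profitability exceeds the intake rate on those already taken.
Rate on top 1: 1.658. G: 0.654 < 1.658 → exclude; stop.
Optimal diet: H — 1 of 5 types.

1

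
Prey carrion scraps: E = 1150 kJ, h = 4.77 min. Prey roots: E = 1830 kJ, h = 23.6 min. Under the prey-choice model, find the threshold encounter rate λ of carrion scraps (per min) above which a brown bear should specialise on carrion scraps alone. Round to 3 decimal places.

At the threshold, the rate on carrion scraps alone equals the profitability of roots: λ·1150/(1 + λ·4.77) = 1830/23.6 = 77.54.
Rearranging, λ(1150 − 77.54×4.77) = 77.54, so λ = 77.54/780.1 = 0.0994 per min.

0.099 per min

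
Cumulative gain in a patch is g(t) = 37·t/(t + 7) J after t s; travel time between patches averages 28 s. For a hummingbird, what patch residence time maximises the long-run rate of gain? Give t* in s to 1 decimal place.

14.0 s

By the marginal value theorem, leave when the instantaneous gain rate g'(t) equals the habitat-wide average g(t)/(T + t).
g'(t) = 37·7/(t + 7)². Setting 37·7/(t+7)² = 37t/[(t+7)(28+t)] gives 7(28+t) = t(t+7), so t² = 7×28 = 196.
t* = √196 = 14 s.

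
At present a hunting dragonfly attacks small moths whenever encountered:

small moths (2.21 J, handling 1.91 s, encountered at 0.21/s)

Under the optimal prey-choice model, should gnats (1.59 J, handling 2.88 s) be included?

Yes

Intake rate on the current diet: R = (0.21×2.21) / (1 + 0.21×1.91) = 0.4641/1.401 = 0.3312 J/s.
gnats: E/h = 1.59/2.88 = 0.5521 J/s.
Since 0.5521 > R, including gnats increases the long-run rate.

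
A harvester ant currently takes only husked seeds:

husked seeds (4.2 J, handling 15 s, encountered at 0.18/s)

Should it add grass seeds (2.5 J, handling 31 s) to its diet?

On husked seeds alone, R = ΣλE/(1+Σλh) = 0.756/3.7 = 0.2043 J/s.
grass seeds: E/h = 2.5/31 = 0.08065 J/s.
0.08065 < 0.2043, so adding grass seeds would lower the average — exclude it.

No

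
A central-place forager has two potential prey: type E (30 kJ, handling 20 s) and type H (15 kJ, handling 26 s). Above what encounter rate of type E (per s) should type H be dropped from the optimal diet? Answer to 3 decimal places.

0.031 per s

Drop type H once their profitability E₂/h₂ falls below the rate achievable on type E alone: E₂/h₂ = λE₁/(1 + λh₁).
Solve for λ: λE₁h₂ = E₂(1 + λh₁) → λ(E₁h₂ − E₂h₁) = E₂ → λ = E₂/(E₁h₂ − E₂h₁).
λ = 15/(30×26 − 15×20) = 15/480 = 0.03125 per s.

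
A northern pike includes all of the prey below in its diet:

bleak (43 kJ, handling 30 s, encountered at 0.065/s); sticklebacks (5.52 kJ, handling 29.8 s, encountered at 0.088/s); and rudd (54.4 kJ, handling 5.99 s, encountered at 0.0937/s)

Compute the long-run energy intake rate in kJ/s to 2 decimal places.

Energy encountered per unit search time: 0.065×43 + 0.088×5.52 + 0.0937×54.4 = 8.378 kJ/s.
Handling time per unit search time: 0.065×30 + 0.088×29.8 + 0.0937×5.99 = 5.134.
Rate = 8.378/(1 + 5.134) = 1.366 kJ/s.

1.37 kJ/s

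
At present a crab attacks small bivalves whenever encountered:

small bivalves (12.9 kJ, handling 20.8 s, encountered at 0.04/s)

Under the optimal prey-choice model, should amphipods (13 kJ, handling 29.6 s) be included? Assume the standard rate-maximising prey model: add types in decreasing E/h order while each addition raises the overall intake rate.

Intake rate on the current diet: R = (0.04×12.9) / (1 + 0.04×20.8) = 0.516/1.832 = 0.2817 kJ/s.
amphipods: E/h = 13/29.6 = 0.4392 kJ/s.
0.4392 > 0.2817, so adding amphipods raises the average — include it.

Yes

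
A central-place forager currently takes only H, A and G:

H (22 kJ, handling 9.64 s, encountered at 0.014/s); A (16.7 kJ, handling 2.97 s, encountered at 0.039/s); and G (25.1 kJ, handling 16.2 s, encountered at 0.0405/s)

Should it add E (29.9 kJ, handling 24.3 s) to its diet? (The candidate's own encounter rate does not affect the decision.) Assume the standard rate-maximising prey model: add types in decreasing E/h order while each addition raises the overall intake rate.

Current rate: (0.014×22 + 0.039×16.7 + 0.0405×25.1)/(1 + 0.014×9.64 + 0.039×2.97 + 0.0405×16.2) = 1.036 kJ/s.
Profitability of E: 29.9/24.3 = 1.23 kJ/s.
1.23 > 1.036, so adding E raises the average — include it.

Yes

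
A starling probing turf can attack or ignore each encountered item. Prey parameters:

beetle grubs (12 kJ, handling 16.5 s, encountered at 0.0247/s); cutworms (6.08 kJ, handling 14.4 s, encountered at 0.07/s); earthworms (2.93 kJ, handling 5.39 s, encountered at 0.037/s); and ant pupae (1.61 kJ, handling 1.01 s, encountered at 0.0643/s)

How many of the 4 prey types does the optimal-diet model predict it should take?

4

Profitabilities (E/h, kJ/s): ant pupae 1.59, beetle grubs 0.727, earthworms 0.544, cutworms 0.422. Add prey in this order while the next type's profitability exceeds the intake rate on those already taken.
Rate on top 1: 0.09721. beetle grubs: 0.727 > 0.09721 → include.
Rate on top 2: 0.2716. earthworms: 0.544 > 0.2716 → include.
Rate on top 3: 0.304. cutworms: 0.422 > 0.304 → include.
Optimal diet: ant pupae, beetle grubs, earthworms, cutworms — 4 of 4 types.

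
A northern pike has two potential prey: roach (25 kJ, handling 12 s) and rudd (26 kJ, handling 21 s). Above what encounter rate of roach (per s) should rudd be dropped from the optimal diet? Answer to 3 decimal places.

The zero-one rule: include rudd iff E₂/h₂ > λE₁/(1+λh₁). Equality gives the switch point.
λE₁h₂ = E₂ + λE₂h₁ ⇒ λ = E₂/(E₁h₂ − E₂h₁) = 26/(525 − 312) = 0.1221 per s.

0.122 per s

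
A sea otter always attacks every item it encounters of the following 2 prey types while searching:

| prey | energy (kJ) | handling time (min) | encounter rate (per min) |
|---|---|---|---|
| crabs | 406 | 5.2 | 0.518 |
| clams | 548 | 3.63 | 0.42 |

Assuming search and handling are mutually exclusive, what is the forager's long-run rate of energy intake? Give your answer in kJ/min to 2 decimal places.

84.41 kJ/min

R = (0.518×406 + 0.42×548) / (1 + 0.518×5.2 + 0.42×3.63) = 440.5/5.218 = 84.41 kJ/min.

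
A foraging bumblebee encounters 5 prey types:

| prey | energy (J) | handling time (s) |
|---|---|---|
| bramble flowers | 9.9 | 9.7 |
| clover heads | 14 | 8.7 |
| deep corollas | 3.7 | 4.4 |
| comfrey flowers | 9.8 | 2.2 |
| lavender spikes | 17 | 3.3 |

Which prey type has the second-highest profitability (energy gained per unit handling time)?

In descending order of E/h:
lavender spikes: 17/3.3 = 5.15 J/s
comfrey flowers: 9.8/2.2 = 4.45 J/s
clover heads: 14/8.7 = 1.61 J/s
bramble flowers: 9.9/9.7 = 1.02 J/s
deep corollas: 3.7/4.4 = 0.841 J/s

comfrey flowers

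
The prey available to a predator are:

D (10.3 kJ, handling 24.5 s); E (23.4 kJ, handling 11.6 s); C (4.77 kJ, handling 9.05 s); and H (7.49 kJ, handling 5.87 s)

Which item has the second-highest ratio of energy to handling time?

Profitability E/h (kJ/s): D = 10.3/24.5 = 0.42, E = 23.4/11.6 = 2.02, C = 4.77/9.05 = 0.527, H = 7.49/5.87 = 1.28.
Ranked: E > H > C > D.

H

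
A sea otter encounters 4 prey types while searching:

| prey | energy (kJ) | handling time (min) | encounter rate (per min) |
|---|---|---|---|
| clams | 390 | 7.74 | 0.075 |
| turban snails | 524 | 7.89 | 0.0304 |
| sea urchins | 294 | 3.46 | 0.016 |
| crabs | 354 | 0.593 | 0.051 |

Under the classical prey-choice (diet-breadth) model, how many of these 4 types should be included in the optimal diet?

4

Rank by E/h (kJ/min): crabs 597, sea urchins 85, turban snails 66.4, clams 50.4. Include each in turn until the next type's E/h falls below the running intake rate.
Rate on top 1: 17.52. sea urchins: 85 > 17.52 → include.
Rate on top 2: 20.96. turban snails: 66.4 > 20.96 → include.
Rate on top 3: 29.19. clams: 50.4 > 29.19 → include.
Optimal diet: crabs, sea urchins, turban snails, clams — 4 of 4 types.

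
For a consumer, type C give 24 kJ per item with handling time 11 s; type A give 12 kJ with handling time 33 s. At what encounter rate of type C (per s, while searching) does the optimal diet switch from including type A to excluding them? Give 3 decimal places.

0.018 per s

At the threshold, the rate on type C alone equals the profitability of type A: λ·24/(1 + λ·11) = 12/33 = 0.3636.
Rearranging, λ(24 − 0.3636×11) = 0.3636, so λ = 0.3636/20 = 0.01818 per s.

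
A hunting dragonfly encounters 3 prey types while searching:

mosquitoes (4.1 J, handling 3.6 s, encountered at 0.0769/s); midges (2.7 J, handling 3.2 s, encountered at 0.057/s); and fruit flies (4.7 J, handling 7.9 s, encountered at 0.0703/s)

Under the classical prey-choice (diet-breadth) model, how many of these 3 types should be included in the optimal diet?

Rank by E/h (J/s): mosquitoes 1.14, midges 0.844, fruit flies 0.595. Include each in turn until the next type's E/h falls below the running intake rate.
Rate on top 1: 0.2469. midges: 0.844 > 0.2469 → include.
Rate on top 2: 0.3215. fruit flies: 0.595 > 0.3215 → include.
Optimal diet: mosquitoes, midges, fruit flies — 3 of 3 types.

3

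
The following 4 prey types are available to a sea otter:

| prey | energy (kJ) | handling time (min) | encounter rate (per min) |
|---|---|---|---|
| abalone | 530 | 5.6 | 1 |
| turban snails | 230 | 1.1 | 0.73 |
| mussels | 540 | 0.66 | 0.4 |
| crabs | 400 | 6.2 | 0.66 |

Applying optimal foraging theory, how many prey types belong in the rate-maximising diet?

2

E/h in descending order: mussels 818, turban snails 209, abalone 94.6, crabs 64.5 kJ/min. The optimal diet is the largest prefix of this list for which every included type satisfies E_i/h_i > R on the types above it.
Rate on top 1: 170.9. turban snails: 209 > 170.9 → include.
Rate on top 2: 185.7. abalone: 94.6 < 185.7 → exclude; stop.
Optimal diet: mussels, turban snails — 2 of 4 types.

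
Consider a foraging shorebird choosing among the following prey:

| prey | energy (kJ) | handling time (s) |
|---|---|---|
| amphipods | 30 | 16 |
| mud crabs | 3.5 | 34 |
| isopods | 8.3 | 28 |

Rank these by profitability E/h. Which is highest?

amphipods

In descending order of E/h:
amphipods: 30/16 = 1.88 kJ/s
isopods: 8.3/28 = 0.296 kJ/s
mud crabs: 3.5/34 = 0.103 kJ/s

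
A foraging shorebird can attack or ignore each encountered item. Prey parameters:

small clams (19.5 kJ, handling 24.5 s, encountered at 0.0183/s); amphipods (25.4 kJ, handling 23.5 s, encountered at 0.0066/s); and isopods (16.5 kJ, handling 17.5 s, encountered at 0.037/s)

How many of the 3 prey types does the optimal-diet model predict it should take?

3

Profitabilities (E/h, kJ/s): amphipods 1.08, isopods 0.943, small clams 0.796. Add prey in this order while the next type's profitability exceeds the intake rate on those already taken.
Rate on top 1: 0.1451. isopods: 0.943 > 0.1451 → include.
Rate on top 2: 0.4317. small clams: 0.796 > 0.4317 → include.
Optimal diet: amphipods, isopods, small clams — 3 of 3 types.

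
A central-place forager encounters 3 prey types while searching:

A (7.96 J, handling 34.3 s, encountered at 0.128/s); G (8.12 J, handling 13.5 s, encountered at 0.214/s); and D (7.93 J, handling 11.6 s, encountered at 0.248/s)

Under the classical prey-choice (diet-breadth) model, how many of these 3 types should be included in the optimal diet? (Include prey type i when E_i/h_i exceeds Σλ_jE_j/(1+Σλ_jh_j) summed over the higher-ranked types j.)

2

Profitabilities (E/h, J/s): D 0.684, G 0.601, A 0.232. Add prey in this order while the next type's profitability exceeds the intake rate on those already taken.
Rate on top 1: 0.5073. G: 0.601 > 0.5073 → include.
Rate on top 2: 0.5475. A: 0.232 < 0.5475 → exclude; stop.
Optimal diet: D, G — 2 of 3 types.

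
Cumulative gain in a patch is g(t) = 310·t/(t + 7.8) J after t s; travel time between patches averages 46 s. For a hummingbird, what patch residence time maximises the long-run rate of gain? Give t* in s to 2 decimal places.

Optimal t* satisfies g'(t*) = g(t*)/(T + t*).
g'(t) = 310·7.8/(t + 7.8)². Setting 310·7.8/(t+7.8)² = 310t/[(t+7.8)(46+t)] gives 7.8(46+t) = t(t+7.8), so t² = 7.8×46 = 358.8.
t* = √358.8 = 18.94 s.

18.94 s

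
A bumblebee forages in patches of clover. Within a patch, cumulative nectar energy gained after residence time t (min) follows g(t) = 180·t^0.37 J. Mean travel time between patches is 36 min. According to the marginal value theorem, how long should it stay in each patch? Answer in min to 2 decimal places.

21.14 min

By the marginal value theorem, leave when the instantaneous gain rate g'(t) equals the habitat-wide average g(t)/(T + t).
g'(t) = 0.37·180·t^-0.63. Setting 0.37·180·t^-0.63 = 180·t^0.37/(36+t) gives 0.37(36+t) = t, so 0.63·t = 0.37×36.
t* = 0.37×36/0.63 = 21.14 min.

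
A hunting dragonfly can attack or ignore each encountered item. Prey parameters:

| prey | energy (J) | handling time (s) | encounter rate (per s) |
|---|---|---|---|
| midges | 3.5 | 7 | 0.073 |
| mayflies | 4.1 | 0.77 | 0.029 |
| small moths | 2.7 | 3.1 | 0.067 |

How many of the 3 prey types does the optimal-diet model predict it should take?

Profitabilities (E/h, J/s): mayflies 5.32, small moths 0.871, midges 0.5. Add prey in this order while the next type's profitability exceeds the intake rate on those already taken.
Rate on top 1: 0.1163. small moths: 0.871 > 0.1163 → include.
Rate on top 2: 0.2437. midges: 0.5 > 0.2437 → include.
Optimal diet: mayflies, small moths, midges — 3 of 3 types.

3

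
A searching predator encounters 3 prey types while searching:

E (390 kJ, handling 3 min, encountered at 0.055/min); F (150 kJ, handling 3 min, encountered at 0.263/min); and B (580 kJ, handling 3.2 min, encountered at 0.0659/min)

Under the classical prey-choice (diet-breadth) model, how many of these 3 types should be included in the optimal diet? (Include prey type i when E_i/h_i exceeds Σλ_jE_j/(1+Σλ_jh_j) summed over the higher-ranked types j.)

E/h in descending order: B 181, E 130, F 50 kJ/min. The optimal diet is the largest prefix of this list for which every included type satisfies E_i/h_i > R on the types above it.
Rate on top 1: 31.57. E: 130 > 31.57 → include.
Rate on top 2: 43.37. F: 50 > 43.37 → include.
Optimal diet: B, E, F — 3 of 3 types.

3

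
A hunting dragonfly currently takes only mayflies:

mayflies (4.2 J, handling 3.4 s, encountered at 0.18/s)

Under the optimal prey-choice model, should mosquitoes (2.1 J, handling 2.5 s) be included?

Yes

Intake rate on the current diet: R = (0.18×4.2) / (1 + 0.18×3.4) = 0.756/1.612 = 0.469 J/s.
mosquitoes: E/h = 2.1/2.5 = 0.84 J/s.
Since 0.84 > R, including mosquitoes increases the long-run rate.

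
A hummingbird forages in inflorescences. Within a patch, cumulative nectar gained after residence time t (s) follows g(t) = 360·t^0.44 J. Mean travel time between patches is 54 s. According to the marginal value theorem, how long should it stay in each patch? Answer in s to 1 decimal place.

Optimal t* satisfies g'(t*) = g(t*)/(T + t*).
g'(t) = 0.44·360·t^-0.56. Setting 0.44·360·t^-0.56 = 360·t^0.44/(54+t) gives 0.44(54+t) = t, so 0.56·t = 0.44×54.
t* = 0.44×54/0.56 = 42.43 s.

42.4 s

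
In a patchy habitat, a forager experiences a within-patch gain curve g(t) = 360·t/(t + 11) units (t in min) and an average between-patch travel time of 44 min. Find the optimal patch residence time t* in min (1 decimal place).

Optimal t* satisfies g'(t*) = g(t*)/(T + t*).
g'(t) = 360·11/(t + 11)². Setting 360·11/(t+11)² = 360t/[(t+11)(44+t)] gives 11(44+t) = t(t+11), so t² = 11×44 = 484.
t* = √484 = 22 min.

22.0 min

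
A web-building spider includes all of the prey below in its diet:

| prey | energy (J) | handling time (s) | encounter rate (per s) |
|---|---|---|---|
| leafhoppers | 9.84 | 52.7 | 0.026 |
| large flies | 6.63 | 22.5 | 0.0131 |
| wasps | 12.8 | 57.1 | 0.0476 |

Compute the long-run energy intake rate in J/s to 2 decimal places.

0.18 J/s

R = Σλ_iE_i / (1 + Σλ_ih_i)
Numerator: 0.026×9.84 + 0.0131×6.63 + 0.0476×12.8 = 0.952
Denominator: 1 + 0.026×52.7 + 0.0131×22.5 + 0.0476×57.1 = 5.383
R = 0.952/5.383 = 0.1769 J/s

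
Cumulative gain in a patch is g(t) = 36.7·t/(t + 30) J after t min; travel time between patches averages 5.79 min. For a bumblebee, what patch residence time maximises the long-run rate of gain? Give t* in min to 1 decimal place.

13.2 min

By the marginal value theorem, leave when the instantaneous gain rate g'(t) equals the habitat-wide average g(t)/(T + t).
g'(t) = 36.7·30/(t + 30)². Setting 36.7·30/(t+30)² = 36.7t/[(t+30)(5.79+t)] gives 30(5.79+t) = t(t+30), so t² = 30×5.79 = 173.7.
t* = √173.7 = 13.18 min.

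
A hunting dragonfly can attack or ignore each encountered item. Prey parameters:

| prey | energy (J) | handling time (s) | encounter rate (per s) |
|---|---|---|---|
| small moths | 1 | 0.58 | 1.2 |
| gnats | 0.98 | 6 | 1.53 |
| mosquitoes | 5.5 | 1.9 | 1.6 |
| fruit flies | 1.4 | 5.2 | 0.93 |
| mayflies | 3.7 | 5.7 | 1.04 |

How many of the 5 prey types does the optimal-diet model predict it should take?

Rank by E/h (J/s): mosquitoes 2.89, small moths 1.72, mayflies 0.649, fruit flies 0.269, gnats 0.163. Include each in turn until the next type's E/h falls below the running intake rate.
Rate on top 1: 2.178. small moths: 1.72 < 2.178 → exclude; stop.
Optimal diet: mosquitoes — 1 of 5 types.

1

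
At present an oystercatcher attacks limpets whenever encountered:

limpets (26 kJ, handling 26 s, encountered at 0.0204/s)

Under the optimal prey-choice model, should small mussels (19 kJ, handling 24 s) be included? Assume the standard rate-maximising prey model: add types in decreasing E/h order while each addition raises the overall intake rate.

Yes

Intake rate on the current diet: R = (0.0204×26) / (1 + 0.0204×26) = 0.5304/1.53 = 0.3466 kJ/s.
small mussels: E/h = 19/24 = 0.7917 kJ/s.
0.7917 > 0.3466, so adding small mussels raises the average — include it.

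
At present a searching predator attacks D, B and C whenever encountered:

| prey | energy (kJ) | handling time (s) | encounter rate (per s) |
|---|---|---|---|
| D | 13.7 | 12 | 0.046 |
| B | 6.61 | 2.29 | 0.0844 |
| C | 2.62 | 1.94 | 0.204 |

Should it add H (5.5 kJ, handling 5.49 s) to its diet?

Yes

On D, B and C alone, R = ΣλE/(1+Σλh) = 1.723/2.141 = 0.8045 kJ/s.
H: E/h = 5.5/5.49 = 1.002 kJ/s.
Since 1.002 > R, including H increases the long-run rate.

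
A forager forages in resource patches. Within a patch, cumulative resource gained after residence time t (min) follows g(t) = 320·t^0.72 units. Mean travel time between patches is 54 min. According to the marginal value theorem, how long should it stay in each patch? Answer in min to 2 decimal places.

Optimal t* satisfies g'(t*) = g(t*)/(T + t*).
g'(t) = 0.72·320·t^-0.28. Setting 0.72·320·t^-0.28 = 320·t^0.72/(54+t) gives 0.72(54+t) = t, so 0.28·t = 0.72×54.
t* = 0.72×54/0.28 = 138.9 min.

138.86 min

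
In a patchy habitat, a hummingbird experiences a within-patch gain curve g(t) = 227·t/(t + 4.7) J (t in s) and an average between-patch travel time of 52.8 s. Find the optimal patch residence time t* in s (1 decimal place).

15.8 s

By the marginal value theorem, leave when the instantaneous gain rate g'(t) equals the habitat-wide average g(t)/(T + t).
g'(t) = 227·4.7/(t + 4.7)². Setting 227·4.7/(t+4.7)² = 227t/[(t+4.7)(52.8+t)] gives 4.7(52.8+t) = t(t+4.7), so t² = 4.7×52.8 = 248.2.
t* = √248.2 = 15.75 s.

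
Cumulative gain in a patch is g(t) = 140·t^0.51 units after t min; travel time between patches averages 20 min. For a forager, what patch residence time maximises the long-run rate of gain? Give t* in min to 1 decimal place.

20.8 min

Optimal t* satisfies g'(t*) = g(t*)/(T + t*).
g'(t) = 0.51·140·t^-0.49. Setting 0.51·140·t^-0.49 = 140·t^0.51/(20+t) gives 0.51(20+t) = t, so 0.49·t = 0.51×20.
t* = 0.51×20/0.49 = 20.82 min.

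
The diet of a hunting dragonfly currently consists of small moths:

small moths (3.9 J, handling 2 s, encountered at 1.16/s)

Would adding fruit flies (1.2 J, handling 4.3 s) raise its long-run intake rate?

No

Current rate: (1.16×3.9)/(1 + 1.16×2) = 1.363 J/s.
fruit flies: E/h = 1.2/4.3 = 0.2791 J/s.
Since 0.2791 < R, time spent handling fruit flies is better spent searching.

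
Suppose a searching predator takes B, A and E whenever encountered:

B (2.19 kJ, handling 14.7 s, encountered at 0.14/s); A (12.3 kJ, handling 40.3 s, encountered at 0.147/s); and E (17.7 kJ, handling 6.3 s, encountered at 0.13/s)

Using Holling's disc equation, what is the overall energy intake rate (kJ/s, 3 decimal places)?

0.451 kJ/s

R = (0.14×2.19 + 0.147×12.3 + 0.13×17.7) / (1 + 0.14×14.7 + 0.147×40.3 + 0.13×6.3) = 4.416/9.801 = 0.4505 kJ/s.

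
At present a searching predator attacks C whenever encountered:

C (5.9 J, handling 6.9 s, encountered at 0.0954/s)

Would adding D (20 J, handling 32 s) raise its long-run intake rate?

Yes

Current rate: (0.0954×5.9)/(1 + 0.0954×6.9) = 0.3394 J/s.
Profitability of D: 20/32 = 0.625 J/s.
0.625 > 0.3394, so adding D raises the average — include it.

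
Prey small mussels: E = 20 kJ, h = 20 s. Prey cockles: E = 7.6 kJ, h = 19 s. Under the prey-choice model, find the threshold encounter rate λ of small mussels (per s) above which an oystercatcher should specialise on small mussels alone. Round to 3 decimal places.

0.033 per s

At the threshold, the rate on small mussels alone equals the profitability of cockles: λ·20/(1 + λ·20) = 7.6/19 = 0.4.
Rearranging, λ(20 − 0.4×20) = 0.4, so λ = 0.4/12 = 0.03333 per s.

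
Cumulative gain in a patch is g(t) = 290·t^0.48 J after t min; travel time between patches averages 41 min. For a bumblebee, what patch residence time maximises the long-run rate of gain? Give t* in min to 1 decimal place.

By the marginal value theorem, leave when the instantaneous gain rate g'(t) equals the habitat-wide average g(t)/(T + t).
g'(t) = 0.48·290·t^-0.52. Setting 0.48·290·t^-0.52 = 290·t^0.48/(41+t) gives 0.48(41+t) = t, so 0.52·t = 0.48×41.
t* = 0.48×41/0.52 = 37.85 min.

37.8 min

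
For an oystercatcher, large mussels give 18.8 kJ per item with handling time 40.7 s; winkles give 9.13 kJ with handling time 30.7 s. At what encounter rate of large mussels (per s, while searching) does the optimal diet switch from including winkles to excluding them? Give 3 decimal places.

0.044 per s

Drop winkles once their profitability E₂/h₂ falls below the rate achievable on large mussels alone: E₂/h₂ = λE₁/(1 + λh₁).
Solve for λ: λE₁h₂ = E₂(1 + λh₁) → λ(E₁h₂ − E₂h₁) = E₂ → λ = E₂/(E₁h₂ − E₂h₁).
λ = 9.13/(18.8×30.7 − 9.13×40.7) = 9.13/205.6 = 0.04441 per s.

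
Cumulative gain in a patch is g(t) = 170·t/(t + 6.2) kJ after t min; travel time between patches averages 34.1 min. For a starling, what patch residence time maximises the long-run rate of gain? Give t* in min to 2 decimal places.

14.54 min

Maximise g(t)/(T+t): set derivative to zero → g'(t)(T+t) = g(t).
g'(t) = 170·6.2/(t + 6.2)². Setting 170·6.2/(t+6.2)² = 170t/[(t+6.2)(34.1+t)] gives 6.2(34.1+t) = t(t+6.2), so t² = 6.2×34.1 = 211.4.
t* = √211.4 = 14.54 min.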